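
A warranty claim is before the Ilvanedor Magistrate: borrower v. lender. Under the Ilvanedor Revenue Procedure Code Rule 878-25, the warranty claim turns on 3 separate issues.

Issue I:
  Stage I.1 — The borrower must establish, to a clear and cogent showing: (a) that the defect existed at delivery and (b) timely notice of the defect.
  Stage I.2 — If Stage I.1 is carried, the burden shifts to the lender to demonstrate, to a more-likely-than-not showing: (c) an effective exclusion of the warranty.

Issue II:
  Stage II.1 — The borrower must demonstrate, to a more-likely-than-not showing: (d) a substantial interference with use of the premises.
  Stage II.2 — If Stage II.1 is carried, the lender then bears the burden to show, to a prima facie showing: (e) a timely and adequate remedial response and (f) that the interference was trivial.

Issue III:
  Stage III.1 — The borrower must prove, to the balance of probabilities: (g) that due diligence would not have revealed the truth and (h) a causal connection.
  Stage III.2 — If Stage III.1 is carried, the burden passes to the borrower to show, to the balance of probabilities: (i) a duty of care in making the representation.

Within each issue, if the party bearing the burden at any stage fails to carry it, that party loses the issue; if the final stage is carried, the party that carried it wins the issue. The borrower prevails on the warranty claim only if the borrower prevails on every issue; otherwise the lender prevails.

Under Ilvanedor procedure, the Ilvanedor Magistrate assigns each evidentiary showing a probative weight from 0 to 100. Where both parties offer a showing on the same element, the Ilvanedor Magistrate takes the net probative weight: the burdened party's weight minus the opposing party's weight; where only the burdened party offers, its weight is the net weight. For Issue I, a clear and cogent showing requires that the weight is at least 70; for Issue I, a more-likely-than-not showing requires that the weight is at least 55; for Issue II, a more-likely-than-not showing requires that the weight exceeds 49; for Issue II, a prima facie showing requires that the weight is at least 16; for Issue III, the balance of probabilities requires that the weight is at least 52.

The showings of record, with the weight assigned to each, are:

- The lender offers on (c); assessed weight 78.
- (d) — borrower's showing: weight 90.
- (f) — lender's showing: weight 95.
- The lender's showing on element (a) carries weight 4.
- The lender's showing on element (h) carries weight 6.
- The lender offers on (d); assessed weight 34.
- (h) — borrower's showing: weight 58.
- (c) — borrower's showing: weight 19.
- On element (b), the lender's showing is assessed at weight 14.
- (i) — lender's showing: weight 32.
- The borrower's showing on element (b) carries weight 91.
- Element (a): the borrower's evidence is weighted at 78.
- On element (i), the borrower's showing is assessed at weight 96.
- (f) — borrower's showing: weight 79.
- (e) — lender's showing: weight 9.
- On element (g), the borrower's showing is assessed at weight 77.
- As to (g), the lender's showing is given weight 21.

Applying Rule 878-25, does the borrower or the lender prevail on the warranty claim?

— Issue I —
At Stage I.1 the borrower must meet a clear and cogent showing (weight is at least 70): on (a) the weight is 78 less the opposing 4 gives net 74, which does reach 70, so (a) meets the standard; on (b) the weight is 91 less the opposing 14 gives net 77, which does reach 70, so (b) meets the standard.
  All elements met. The burden passes to the lender.
At Stage I.2 the lender must meet a more-likely-than-not showing (weight is at least 55): on (c) the weight is 78 less the opposing 19 gives net 59, ≥ 55, so (c) meets the standard.
  All elements met at the final stage.
All stages carried — the lender prevails on this issue.
— Issue II —
Stage II.1 (borrower, a more-likely-than-not showing, weight exceeds 49): (d) net 90−34=56 > 49 — meets.
  Stage II.1 is satisfied; the onus moves to the lender.
Stage II.2 (lender, a prima facie showing, weight is at least 16): (e) 9 < 16 — fails; (f) net 95−79=16 ≥ 16 — meets.
  Stage II.2 not carried; the lender fails its burden.
So the borrower prevails on this issue.
— Issue III —
Stage III.1 — burden on borrower; standard: the balance of probabilities (weight is at least 52).
    (g): 77 − 21 = 56 ≥ 52 [met]
    (h): 58 − 6 = 52 ≥ 52 [met]
  Stage III.1 carried; the burden remains with the borrower.
Stage III.2 — burden on borrower; standard: the balance of probabilities (weight is at least 52).
    (i): 96 − 32 = 64 ≥ 52 [met]
  All elements met at the final stage.
Every stage carried; the borrower prevails on this issue.
Per-issue: Issue I → lender; Issue II → borrower; Issue III → borrower. The borrower must prevail on every issue; overall, the lender prevails.

lender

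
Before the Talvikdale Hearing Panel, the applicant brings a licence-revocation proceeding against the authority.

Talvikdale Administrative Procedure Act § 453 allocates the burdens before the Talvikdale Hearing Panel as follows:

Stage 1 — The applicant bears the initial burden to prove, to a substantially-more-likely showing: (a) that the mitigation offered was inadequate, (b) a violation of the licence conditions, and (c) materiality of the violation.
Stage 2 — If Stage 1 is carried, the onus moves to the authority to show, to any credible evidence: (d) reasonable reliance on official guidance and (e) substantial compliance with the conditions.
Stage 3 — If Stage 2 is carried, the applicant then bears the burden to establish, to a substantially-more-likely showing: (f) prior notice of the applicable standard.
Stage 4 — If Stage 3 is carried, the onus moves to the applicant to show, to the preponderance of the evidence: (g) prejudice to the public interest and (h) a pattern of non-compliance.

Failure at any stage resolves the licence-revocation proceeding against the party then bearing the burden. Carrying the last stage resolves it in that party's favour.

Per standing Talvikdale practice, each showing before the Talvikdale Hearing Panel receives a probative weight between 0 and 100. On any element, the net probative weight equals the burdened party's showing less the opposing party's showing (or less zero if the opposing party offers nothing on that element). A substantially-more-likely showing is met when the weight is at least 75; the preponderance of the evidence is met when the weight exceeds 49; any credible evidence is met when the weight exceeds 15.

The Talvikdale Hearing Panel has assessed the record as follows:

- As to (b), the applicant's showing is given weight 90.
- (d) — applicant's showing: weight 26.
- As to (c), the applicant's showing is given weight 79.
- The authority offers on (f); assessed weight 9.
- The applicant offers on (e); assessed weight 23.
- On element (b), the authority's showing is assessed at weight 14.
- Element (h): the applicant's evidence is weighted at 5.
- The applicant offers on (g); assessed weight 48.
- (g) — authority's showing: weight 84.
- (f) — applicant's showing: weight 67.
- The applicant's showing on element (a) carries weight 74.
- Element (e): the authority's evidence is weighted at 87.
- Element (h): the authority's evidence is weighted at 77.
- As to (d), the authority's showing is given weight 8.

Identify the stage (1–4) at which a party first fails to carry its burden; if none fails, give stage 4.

stage 1

Stage 1 (applicant, a substantially-more-likely showing, weight is at least 75): (a) 74 < 75 — fails; (b) net 90−14=76 ≥ 75 — meets; (c) 79 ≥ 75 — meets.
  Stage 1 not carried; the applicant fails its burden.
The analysis ends at Stage 1; the authority prevails.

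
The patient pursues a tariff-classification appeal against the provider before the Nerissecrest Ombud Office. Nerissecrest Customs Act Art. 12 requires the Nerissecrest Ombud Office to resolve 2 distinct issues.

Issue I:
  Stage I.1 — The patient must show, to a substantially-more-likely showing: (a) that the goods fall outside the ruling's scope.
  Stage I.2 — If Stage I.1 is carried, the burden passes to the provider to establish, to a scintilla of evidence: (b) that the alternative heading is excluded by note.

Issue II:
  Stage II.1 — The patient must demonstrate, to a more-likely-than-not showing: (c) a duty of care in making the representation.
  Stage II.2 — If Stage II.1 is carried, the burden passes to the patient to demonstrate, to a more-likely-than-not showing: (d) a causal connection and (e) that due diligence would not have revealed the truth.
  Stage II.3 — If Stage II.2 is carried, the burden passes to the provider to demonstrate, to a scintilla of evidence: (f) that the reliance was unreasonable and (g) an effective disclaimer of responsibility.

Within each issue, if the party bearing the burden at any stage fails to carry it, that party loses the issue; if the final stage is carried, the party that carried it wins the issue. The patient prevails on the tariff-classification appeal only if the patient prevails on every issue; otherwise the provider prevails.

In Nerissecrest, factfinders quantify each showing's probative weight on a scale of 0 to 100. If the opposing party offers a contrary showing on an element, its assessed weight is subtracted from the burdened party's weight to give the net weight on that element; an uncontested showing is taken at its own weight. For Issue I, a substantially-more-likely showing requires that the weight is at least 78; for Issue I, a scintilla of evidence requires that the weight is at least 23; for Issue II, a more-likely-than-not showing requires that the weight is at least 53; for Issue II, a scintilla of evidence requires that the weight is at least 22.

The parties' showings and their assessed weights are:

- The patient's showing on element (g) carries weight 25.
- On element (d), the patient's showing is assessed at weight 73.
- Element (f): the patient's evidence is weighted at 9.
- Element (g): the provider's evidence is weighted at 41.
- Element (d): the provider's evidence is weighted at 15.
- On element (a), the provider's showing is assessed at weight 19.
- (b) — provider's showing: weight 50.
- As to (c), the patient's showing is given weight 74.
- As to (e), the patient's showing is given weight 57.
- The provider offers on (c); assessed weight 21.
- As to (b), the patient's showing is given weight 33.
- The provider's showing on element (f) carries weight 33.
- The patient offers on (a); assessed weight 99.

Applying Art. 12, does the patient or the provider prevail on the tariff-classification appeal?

— Issue I —
Stage I.1 (patient, a substantially-more-likely showing, weight is at least 78): (a) net 99−19=80 ≥ 78 — meets.
  The patient carries Stage I.1; the provider now bears the burden.
Stage I.2 (provider, a scintilla of evidence, weight is at least 23): (b) net 50−33=17 < 23 — fails.
  Not every element is met, so the provider fails to carry Stage I.2.
The analysis ends at Stage I.2; the patient prevails on this issue.
— Issue II —
Stage II.1 — burden on patient; standard: a more-likely-than-not showing (weight is at least 53).
    (c): 74 − 21 = 53 ≥ 53 [met]
  Stage II.1 is satisfied; the patient continues to bear the burden.
Stage II.2 — burden on patient; standard: a more-likely-than-not showing (weight is at least 53).
    (d): 73 − 15 = 58 ≥ 53 [met]
    (e): 57 ≥ 53 [met]
  All elements met. The burden passes to the provider.
Stage II.3 — burden on provider; standard: a scintilla of evidence (weight is at least 22).
    (f): 33 − 9 = 24 ≥ 22 [met]
    (g): 41 − 25 = 16 < 22 [not met]
  Not every element is met, so the provider fails to carry Stage II.3.
The analysis ends at Stage II.3; the patient prevails on this issue.
Per-issue: Issue I → patient; Issue II → patient. The patient must prevail on every issue; overall, the patient prevails.

patient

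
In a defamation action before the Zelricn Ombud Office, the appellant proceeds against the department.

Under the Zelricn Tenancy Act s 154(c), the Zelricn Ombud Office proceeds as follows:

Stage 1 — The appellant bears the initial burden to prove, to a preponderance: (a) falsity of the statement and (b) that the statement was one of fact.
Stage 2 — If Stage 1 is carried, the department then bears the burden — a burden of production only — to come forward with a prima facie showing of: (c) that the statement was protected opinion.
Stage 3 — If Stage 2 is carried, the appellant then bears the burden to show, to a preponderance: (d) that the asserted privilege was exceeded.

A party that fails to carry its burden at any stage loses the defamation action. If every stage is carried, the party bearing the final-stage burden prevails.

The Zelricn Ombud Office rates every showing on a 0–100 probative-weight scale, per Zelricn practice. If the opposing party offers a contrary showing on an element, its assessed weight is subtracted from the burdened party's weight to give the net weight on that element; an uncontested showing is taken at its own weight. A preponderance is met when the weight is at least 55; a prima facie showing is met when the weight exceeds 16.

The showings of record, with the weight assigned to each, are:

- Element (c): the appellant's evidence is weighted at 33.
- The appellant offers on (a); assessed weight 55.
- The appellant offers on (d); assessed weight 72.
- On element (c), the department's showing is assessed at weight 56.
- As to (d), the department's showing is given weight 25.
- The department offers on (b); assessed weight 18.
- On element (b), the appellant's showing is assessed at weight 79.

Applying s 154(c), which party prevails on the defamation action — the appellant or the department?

department

Stage 1 (appellant, a preponderance, weight is at least 55): (a) 55 ≥ 55 — meets; (b) net 79−18=61 ≥ 55 — meets.
  Stage 1 is satisfied; the onus moves to the department.
Stage 2 (department, a prima facie showing, weight exceeds 16): (c) net 56−33=23 > 16 — meets.
  The department carries Stage 2; the appellant now bears the burden.
Stage 3 (appellant, a preponderance, weight is at least 55): (d) net 72−25=47 < 55 — fails.
  The appellant does not carry Stage 3.
The analysis ends at Stage 3; the department prevails.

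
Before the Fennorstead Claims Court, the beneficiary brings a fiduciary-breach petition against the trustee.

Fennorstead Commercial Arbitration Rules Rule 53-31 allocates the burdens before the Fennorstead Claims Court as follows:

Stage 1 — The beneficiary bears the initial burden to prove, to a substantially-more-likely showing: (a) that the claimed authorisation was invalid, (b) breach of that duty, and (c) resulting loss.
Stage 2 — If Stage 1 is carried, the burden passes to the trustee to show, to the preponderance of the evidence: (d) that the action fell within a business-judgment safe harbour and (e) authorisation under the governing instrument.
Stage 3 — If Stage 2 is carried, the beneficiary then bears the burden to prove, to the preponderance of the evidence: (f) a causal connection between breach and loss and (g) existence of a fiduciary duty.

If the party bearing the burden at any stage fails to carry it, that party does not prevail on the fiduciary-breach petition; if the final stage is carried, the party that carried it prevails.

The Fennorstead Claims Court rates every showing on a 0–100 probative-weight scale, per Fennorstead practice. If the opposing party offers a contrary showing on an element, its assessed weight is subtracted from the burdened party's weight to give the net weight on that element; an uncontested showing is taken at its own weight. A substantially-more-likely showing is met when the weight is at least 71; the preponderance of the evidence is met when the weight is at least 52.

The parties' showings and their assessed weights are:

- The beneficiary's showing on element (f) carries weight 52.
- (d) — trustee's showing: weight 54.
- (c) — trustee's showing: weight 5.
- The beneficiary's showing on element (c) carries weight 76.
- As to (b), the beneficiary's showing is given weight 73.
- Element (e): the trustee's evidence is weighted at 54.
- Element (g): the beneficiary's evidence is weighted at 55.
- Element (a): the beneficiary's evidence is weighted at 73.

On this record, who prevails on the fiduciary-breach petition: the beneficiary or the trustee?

beneficiary

At Stage 1 the beneficiary must meet a substantially-more-likely showing (weight is at least 71): on (a) the weight is 73, which does reach 71, so (a) meets the standard; on (b) the weight is 73, which does reach 71, so (b) meets the standard; on (c) the weight is 76 less the opposing 5 gives net 71, which does reach 71, so (c) meets the standard.
  The beneficiary carries Stage 1; the trustee now bears the burden.
At Stage 2 the trustee must meet the preponderance of the evidence (weight is at least 52): on (d) the weight is 54, which does reach 52, so (d) meets the standard; on (e) the weight is 54, which does reach 52, so (e) meets the standard.
  Stage 2 carried; the burden shifts to the beneficiary.
At Stage 3 the beneficiary must meet the preponderance of the evidence (weight is at least 52): on (f) the weight is 52, which does reach 52, so (f) meets the standard; on (g) the weight is 55, which does reach 52, so (g) meets the standard.
  The beneficiary carries the last stage.
Every stage carried; the beneficiary prevails.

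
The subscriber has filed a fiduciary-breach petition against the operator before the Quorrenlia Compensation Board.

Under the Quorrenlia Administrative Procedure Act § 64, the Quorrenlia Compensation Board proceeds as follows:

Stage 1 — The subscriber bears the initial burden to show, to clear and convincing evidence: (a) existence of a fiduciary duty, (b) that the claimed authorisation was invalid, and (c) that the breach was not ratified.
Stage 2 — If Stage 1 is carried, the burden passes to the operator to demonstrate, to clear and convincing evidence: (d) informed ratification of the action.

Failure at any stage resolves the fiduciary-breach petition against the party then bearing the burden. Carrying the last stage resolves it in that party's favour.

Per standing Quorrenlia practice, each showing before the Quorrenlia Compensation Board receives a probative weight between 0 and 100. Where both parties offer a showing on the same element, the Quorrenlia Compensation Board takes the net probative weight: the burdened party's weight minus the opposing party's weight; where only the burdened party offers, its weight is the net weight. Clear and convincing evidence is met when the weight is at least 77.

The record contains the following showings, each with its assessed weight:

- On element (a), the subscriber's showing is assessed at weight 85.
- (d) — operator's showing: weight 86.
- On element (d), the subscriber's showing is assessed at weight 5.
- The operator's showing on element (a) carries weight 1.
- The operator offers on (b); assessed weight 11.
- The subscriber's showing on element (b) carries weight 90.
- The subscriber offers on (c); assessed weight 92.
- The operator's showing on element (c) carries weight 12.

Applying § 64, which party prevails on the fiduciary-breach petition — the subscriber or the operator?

At Stage 1 the subscriber must meet clear and convincing evidence (weight is at least 77): on (a) the weight is 85 less the opposing 1 gives net 84, ≥ 77, so (a) meets the standard; on (b) the weight is 90 less the opposing 11 gives net 79, ≥ 77, so (b) meets the standard; on (c) the weight is 92 less the opposing 12 gives net 80, which does reach 77, so (c) meets the standard.
  The subscriber carries Stage 1; the operator now bears the burden.
At Stage 2 the operator must meet clear and convincing evidence (weight is at least 77): on (d) the weight is 86 less the opposing 5 gives net 81, which does reach 77, so (d) meets the standard.
  The operator carries the last stage.
Every stage carried; the operator prevails.

operator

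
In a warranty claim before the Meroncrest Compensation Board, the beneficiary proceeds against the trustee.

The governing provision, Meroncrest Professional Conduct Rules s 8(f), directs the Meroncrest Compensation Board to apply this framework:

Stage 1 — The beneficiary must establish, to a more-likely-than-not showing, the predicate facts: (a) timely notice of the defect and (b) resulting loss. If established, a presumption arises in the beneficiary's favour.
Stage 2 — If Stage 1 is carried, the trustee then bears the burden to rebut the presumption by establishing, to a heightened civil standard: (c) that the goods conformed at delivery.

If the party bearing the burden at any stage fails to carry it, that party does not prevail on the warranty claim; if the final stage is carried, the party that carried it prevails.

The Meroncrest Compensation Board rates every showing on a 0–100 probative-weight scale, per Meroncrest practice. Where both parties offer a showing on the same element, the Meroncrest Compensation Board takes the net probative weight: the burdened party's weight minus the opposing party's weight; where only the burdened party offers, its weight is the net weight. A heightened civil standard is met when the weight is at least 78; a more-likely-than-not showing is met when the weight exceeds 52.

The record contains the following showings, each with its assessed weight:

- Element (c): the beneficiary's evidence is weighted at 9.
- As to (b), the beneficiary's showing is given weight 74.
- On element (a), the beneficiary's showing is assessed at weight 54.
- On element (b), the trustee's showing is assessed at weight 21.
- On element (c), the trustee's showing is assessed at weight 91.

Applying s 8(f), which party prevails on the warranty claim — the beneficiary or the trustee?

trustee

Stage 1 (beneficiary, a more-likely-than-not showing, weight exceeds 52): (a) 54 > 52 — meets; (b) net 74−21=53 > 52 — meets.
  Stage 1 is satisfied; the onus moves to the trustee.
Stage 2 (trustee, a heightened civil standard, weight is at least 78): (c) net 91−9=82 ≥ 78 — meets.
  The trustee carries the last stage.
All stages carried — the trustee prevails.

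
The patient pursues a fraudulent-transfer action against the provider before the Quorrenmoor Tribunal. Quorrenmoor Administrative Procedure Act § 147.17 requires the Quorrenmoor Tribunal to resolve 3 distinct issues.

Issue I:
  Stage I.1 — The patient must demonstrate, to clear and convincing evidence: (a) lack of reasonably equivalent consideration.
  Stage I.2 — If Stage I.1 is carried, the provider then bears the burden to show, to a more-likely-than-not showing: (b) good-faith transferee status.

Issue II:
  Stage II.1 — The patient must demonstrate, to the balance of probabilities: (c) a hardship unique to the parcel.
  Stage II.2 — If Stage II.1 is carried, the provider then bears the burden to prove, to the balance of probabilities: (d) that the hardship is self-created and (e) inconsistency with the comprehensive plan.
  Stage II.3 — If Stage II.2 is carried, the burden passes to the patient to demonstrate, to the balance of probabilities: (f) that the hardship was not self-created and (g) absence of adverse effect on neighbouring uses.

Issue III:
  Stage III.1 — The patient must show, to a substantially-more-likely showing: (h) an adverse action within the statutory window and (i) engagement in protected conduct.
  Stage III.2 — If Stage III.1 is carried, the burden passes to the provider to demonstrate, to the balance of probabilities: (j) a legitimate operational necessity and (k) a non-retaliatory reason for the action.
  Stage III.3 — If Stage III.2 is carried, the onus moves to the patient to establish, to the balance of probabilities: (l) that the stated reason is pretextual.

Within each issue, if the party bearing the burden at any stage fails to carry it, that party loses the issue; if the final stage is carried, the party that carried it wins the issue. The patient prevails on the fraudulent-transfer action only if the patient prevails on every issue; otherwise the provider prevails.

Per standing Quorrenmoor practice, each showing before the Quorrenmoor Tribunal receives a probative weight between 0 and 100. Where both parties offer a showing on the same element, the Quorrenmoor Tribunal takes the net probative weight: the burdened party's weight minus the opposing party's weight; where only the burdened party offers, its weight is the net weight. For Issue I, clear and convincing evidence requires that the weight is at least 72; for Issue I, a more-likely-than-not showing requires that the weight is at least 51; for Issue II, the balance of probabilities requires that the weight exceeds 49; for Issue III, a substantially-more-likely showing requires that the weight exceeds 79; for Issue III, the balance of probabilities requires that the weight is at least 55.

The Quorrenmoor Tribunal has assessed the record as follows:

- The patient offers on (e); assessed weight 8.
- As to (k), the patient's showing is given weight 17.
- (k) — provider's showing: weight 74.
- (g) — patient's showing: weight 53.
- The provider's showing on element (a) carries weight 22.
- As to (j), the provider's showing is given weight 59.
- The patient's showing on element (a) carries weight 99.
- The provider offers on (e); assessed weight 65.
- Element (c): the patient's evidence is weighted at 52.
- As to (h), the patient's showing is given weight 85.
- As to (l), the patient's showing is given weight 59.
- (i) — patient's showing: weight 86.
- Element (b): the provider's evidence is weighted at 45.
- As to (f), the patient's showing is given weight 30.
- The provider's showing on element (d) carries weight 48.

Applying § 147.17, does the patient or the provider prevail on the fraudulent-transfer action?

— Issue I —
Stage I.1 (patient, clear and convincing evidence, weight is at least 72): (a) net 99−22=77 ≥ 72 — meets.
  Stage I.1 is satisfied; the onus moves to the provider.
Stage I.2 (provider, a more-likely-than-not showing, weight is at least 51): (b) 45 < 51 — fails.
  Not every element is met, so the provider fails to carry Stage I.2.
So the patient prevails on this issue.
— Issue II —
Stage II.1 — burden on patient; standard: the balance of probabilities (weight exceeds 49).
    (c): 52 > 49 [met]
  Stage II.1 is satisfied; the onus moves to the provider.
Stage II.2 — burden on provider; standard: the balance of probabilities (weight exceeds 49).
    (d): 48 ≤ 49 [not met]
    (e): 65 − 8 = 57 > 49 [met]
  Stage II.2 not carried; the provider fails its burden.
The analysis ends at Stage II.2; the patient prevails on this issue.
— Issue III —
Stage III.1 (patient, a substantially-more-likely showing, weight exceeds 79): (h) 85 > 79 — meets; (i) 86 > 79 — meets.
  The patient carries Stage III.1; the provider now bears the burden.
Stage III.2 (provider, the balance of probabilities, weight is at least 55): (j) 59 ≥ 55 — meets; (k) net 74−17=57 ≥ 55 — meets.
  Stage III.2 is satisfied; the onus moves to the patient.
Stage III.3 (patient, the balance of probabilities, weight is at least 55): (l) 59 ≥ 55 — meets.
  The patient carries the last stage.
Every stage carried; the patient prevails on this issue.
Per-issue: Issue I → patient; Issue II → patient; Issue III → patient. The patient must prevail on every issue; overall, the patient prevails.

patient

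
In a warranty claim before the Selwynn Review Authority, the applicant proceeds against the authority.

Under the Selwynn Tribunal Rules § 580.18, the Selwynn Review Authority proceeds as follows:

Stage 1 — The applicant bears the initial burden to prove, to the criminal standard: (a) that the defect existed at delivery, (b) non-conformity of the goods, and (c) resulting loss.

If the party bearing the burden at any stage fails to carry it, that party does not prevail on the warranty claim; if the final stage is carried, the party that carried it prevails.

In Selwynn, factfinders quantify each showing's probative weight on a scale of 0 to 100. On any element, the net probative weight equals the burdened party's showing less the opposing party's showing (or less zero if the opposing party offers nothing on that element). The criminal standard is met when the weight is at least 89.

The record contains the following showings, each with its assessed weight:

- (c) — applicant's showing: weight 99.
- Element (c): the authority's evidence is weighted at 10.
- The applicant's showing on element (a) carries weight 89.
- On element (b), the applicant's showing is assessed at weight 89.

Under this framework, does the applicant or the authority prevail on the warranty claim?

applicant

Stage 1 — burden on applicant; standard: the criminal standard (weight is at least 89).
    (a): 89 ≥ 89 [met]
    (b): 89 ≥ 89 [met]
    (c): 99 − 10 = 89 ≥ 89 [met]
  The applicant carries the last stage.
With every stage satisfied, the applicant prevails.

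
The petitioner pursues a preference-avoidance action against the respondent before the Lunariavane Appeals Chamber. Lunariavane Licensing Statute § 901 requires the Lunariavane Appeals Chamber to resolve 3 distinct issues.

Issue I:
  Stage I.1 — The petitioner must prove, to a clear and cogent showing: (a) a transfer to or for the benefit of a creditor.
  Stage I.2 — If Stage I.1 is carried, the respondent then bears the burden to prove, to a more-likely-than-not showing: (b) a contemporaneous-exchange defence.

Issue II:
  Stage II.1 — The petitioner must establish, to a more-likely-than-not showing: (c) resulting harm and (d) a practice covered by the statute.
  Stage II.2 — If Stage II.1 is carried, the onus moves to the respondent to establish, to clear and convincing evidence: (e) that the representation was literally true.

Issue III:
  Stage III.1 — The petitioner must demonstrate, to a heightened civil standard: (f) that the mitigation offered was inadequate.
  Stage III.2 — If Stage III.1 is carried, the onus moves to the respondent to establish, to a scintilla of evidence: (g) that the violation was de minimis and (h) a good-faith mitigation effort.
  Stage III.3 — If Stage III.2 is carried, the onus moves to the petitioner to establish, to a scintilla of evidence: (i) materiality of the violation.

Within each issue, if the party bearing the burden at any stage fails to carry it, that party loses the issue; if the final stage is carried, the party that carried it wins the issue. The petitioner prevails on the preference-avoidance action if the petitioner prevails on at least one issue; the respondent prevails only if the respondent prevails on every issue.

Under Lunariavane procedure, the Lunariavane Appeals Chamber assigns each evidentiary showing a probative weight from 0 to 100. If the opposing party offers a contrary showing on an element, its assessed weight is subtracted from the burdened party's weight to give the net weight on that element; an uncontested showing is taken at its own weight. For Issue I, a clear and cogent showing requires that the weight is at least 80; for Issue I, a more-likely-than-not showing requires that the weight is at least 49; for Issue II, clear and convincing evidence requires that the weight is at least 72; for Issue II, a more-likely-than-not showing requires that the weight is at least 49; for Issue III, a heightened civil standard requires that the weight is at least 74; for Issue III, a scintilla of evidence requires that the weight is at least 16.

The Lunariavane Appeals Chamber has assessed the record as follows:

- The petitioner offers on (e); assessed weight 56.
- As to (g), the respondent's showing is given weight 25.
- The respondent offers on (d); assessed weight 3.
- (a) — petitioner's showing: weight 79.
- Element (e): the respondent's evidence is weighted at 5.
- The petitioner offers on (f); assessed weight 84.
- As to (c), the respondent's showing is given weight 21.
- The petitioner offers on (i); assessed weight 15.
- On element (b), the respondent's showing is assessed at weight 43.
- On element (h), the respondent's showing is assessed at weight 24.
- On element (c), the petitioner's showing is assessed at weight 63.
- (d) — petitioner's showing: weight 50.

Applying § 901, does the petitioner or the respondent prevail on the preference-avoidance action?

respondent

— Issue I —
At Stage I.1 the petitioner must meet a clear and cogent showing (weight is at least 80): on (a) the weight is 79, < 80, so (a) does not meet the standard.
  Not every element is met, so the petitioner fails to carry Stage I.1.
So the respondent prevails on this issue.
— Issue II —
Stage II.1 (petitioner, a more-likely-than-not showing, weight is at least 49): (c) net 63−21=42 < 49 — fails; (d) net 50−3=47 < 49 — fails.
  The petitioner does not carry Stage II.1.
The respondent prevails on this issue.
— Issue III —
Stage III.1 (petitioner, a heightened civil standard, weight is at least 74): (f) 84 ≥ 74 — meets.
  Stage III.1 is satisfied; the onus moves to the respondent.
Stage III.2 (respondent, a scintilla of evidence, weight is at least 16): (g) 25 ≥ 16 — meets; (h) 24 ≥ 16 — meets.
  All elements met. The burden passes to the petitioner.
Stage III.3 (petitioner, a scintilla of evidence, weight is at least 16): (i) 15 < 16 — fails.
  Not every element is met, so the petitioner fails to carry Stage III.3.
So the respondent prevails on this issue.
Per-issue: Issue I → respondent; Issue II → respondent; Issue III → respondent. The petitioner must prevail on at least one issue; overall, the respondent prevails.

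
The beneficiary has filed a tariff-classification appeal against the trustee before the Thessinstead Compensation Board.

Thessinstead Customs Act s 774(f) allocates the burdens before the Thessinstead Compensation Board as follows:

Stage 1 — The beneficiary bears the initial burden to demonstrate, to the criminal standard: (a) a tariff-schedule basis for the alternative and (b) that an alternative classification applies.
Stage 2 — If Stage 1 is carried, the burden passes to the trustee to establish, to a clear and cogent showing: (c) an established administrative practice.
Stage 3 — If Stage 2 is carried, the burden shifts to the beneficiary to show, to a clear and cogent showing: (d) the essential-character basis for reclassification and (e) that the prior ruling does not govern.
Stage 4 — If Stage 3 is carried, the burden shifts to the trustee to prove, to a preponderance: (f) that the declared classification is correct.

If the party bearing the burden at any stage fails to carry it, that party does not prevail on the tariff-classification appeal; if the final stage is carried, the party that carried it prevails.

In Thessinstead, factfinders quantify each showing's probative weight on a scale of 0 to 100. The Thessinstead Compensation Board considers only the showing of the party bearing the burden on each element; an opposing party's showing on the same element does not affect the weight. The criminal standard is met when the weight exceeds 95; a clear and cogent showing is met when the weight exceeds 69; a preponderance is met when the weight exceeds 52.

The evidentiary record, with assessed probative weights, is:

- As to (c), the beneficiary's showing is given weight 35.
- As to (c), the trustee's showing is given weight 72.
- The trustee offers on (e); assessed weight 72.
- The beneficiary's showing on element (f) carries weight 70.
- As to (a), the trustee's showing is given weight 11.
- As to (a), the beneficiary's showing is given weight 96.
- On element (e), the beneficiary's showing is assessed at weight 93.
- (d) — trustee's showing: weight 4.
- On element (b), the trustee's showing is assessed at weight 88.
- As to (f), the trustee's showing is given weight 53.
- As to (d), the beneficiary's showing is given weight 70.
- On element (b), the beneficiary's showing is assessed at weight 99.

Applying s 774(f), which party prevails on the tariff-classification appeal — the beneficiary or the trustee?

At Stage 1 the beneficiary must meet the criminal standard (weight exceeds 95): on (a) the weight is 96 (the trustee's 11 is given no effect), > 95, so (a) meets the standard; on (b) the weight is 99 (the trustee's 88 is given no effect), which does exceed 95, so (b) meets the standard.
  Stage 1 carried; the burden shifts to the trustee.
At Stage 2 the trustee must meet a clear and cogent showing (weight exceeds 69): on (c) the weight is 72 (the beneficiary's 35 is given no effect), which does exceed 69, so (c) meets the standard.
  Stage 2 is satisfied; the onus moves to the beneficiary.
At Stage 3 the beneficiary must meet a clear and cogent showing (weight exceeds 69): on (d) the weight is 70 (the trustee's 4 is given no effect), > 69, so (d) meets the standard; on (e) the weight is 93 (the trustee's 72 is given no effect), > 69, so (e) meets the standard.
  All elements met. The burden passes to the trustee.
At Stage 4 the trustee must meet a preponderance (weight exceeds 52): on (f) the weight is 53 (the beneficiary's 70 is given no effect), > 52, so (f) meets the standard.
  All elements met at the final stage.
With every stage satisfied, the trustee prevails.

trustee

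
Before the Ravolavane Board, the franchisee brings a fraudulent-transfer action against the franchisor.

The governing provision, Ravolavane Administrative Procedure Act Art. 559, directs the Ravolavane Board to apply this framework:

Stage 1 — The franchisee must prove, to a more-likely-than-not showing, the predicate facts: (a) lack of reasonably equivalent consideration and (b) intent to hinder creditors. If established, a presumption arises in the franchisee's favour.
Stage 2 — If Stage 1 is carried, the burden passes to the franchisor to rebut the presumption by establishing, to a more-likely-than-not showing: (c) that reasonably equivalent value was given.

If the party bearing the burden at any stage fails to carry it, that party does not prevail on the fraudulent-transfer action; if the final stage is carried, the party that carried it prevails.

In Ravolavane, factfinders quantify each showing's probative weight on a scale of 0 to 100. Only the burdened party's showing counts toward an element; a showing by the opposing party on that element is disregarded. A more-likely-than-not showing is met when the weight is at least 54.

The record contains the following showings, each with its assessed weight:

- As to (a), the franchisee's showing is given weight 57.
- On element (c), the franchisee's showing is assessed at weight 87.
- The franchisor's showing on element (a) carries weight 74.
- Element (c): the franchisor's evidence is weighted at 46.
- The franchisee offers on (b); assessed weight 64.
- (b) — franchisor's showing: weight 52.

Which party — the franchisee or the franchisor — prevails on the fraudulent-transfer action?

Stage 1 — burden on franchisee; standard: a more-likely-than-not showing (weight is at least 54).
    (a): 57 (franchisor's 74 disregarded) ≥ 54 [met]
    (b): 64 (franchisor's 52 disregarded) ≥ 54 [met]
  All elements met. The burden passes to the franchisor.
Stage 2 — burden on franchisor; standard: a more-likely-than-not showing (weight is at least 54).
    (c): 46 (franchisee's 87 disregarded) < 54 [not met]
  Not every element is met, so the franchisor fails to carry Stage 2.
The franchisee prevails.

franchisee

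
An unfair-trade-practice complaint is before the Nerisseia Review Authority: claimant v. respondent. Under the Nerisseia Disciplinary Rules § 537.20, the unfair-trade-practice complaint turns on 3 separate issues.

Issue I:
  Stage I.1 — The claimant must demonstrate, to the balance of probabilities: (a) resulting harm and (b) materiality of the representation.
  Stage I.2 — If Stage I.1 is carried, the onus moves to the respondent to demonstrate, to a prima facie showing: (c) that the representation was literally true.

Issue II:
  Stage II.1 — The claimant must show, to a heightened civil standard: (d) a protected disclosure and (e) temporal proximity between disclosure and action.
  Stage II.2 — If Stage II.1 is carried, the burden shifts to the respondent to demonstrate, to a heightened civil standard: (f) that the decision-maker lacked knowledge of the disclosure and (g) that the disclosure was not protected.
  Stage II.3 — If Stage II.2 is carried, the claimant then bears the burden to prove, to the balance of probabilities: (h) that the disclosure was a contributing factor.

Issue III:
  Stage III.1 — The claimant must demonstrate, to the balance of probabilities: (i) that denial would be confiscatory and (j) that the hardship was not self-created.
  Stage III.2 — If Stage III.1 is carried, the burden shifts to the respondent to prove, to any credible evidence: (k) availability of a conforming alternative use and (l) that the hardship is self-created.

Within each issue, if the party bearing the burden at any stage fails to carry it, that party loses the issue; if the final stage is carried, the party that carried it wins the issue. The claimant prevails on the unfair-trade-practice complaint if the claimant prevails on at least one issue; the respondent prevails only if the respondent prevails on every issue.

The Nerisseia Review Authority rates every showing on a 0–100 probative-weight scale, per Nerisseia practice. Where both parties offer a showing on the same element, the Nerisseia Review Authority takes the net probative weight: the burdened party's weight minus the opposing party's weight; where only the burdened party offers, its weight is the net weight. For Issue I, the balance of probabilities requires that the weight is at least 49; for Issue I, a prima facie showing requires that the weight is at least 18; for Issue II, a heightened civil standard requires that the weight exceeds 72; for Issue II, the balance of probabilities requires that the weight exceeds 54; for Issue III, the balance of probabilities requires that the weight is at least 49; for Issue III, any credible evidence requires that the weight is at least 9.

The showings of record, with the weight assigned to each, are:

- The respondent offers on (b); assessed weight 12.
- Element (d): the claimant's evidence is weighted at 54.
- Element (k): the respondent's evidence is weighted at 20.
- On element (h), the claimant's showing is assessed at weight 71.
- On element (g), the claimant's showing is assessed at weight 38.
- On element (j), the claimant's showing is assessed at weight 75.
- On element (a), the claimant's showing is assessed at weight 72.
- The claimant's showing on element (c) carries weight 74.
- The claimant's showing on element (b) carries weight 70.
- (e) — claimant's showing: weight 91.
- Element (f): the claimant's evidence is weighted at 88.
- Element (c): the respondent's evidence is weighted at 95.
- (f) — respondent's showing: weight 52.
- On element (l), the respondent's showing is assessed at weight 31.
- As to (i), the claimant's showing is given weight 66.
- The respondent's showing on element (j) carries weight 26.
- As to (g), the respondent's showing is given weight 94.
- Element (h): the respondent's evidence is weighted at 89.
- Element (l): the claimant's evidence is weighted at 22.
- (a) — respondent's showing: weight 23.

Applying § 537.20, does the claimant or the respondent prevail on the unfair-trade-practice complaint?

respondent

— Issue I —
Stage I.1 (claimant, the balance of probabilities, weight is at least 49): (a) net 72−23=49 ≥ 49 — meets; (b) net 70−12=58 ≥ 49 — meets.
  Stage I.1 is satisfied; the onus moves to the respondent.
Stage I.2 (respondent, a prima facie showing, weight is at least 18): (c) net 95−74=21 ≥ 18 — meets.
  All elements met at the final stage.
With every stage satisfied, the respondent prevails on this issue.
— Issue II —
Stage II.1 — burden on claimant; standard: a heightened civil standard (weight exceeds 72).
    (d): 54 ≤ 72 [not met]
    (e): 91 > 72 [met]
  The claimant does not carry Stage II.1.
So the respondent prevails on this issue.
— Issue III —
Stage III.1 — burden on claimant; standard: the balance of probabilities (weight is at least 49).
    (i): 66 ≥ 49 [met]
    (j): 75 − 26 = 49 ≥ 49 [met]
  Stage III.1 is satisfied; the onus moves to the respondent.
Stage III.2 — burden on respondent; standard: any credible evidence (weight is at least 9).
    (k): 20 ≥ 9 [met]
    (l): 31 − 22 = 9 ≥ 9 [met]
  Stage III.2 carried; the final stage is satisfied.
Every stage carried; the respondent prevails on this issue.
Per-issue: Issue I → respondent; Issue II → respondent; Issue III → respondent. The claimant must prevail on at least one issue; overall, the respondent prevails.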